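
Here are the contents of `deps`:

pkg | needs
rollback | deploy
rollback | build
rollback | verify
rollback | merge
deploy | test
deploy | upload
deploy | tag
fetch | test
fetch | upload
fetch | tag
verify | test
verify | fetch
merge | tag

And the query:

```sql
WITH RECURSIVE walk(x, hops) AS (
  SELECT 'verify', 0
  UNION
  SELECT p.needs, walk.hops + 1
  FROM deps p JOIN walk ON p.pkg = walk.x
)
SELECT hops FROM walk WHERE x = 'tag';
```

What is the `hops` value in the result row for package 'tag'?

Base: (verify, hops=0).
Iteration 1: edges from {verify} -> (fetch, hops=1), (test, hops=1).
Iteration 2: edges from {fetch,test} -> (tag, hops=2), (test, hops=2), (upload, hops=2).
Iteration 3: no outgoing edges from {tag,test,upload}; recursion stops.

2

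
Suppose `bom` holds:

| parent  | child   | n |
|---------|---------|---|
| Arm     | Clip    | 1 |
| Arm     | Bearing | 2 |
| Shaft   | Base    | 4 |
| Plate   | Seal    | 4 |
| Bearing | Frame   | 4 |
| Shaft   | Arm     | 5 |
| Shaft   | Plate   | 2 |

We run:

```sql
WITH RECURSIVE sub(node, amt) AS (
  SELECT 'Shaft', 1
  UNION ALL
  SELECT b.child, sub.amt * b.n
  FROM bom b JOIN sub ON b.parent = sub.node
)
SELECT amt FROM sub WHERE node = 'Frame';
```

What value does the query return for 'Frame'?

Base: (Shaft, amt=1).
Iteration 1: components of {Shaft} -> Arm = 1*5 = 5, Base = 1*4 = 4, Plate = 1*2 = 2.
Iteration 2: components of {Arm,Base,Plate} -> Bearing = 5*2 = 10, Clip = 5*1 = 5, Seal = 2*4 = 8.
Iteration 3: components of {Bearing,Clip,Seal} -> Frame = 10*4 = 40.
Iteration 4: no further components; recursion stops.

40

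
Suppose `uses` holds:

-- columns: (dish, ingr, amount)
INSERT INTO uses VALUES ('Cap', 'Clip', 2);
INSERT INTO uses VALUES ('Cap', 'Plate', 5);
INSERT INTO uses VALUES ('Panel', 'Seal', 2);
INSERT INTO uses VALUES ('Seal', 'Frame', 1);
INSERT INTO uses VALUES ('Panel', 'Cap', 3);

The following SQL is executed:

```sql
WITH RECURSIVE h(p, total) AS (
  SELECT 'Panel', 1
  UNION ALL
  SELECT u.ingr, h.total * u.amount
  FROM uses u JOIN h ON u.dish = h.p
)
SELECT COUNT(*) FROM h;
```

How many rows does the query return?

6

Base: (Panel, total=1).
Iteration 1: components of {Panel} -> Cap = 1*3 = 3, Seal = 1*2 = 2.
Iteration 2: components of {Cap,Seal} -> Clip = 3*2 = 6, Frame = 2*1 = 2, Plate = 3*5 = 15.
Iteration 3: no further components; recursion stops.
Total rows emitted: 6.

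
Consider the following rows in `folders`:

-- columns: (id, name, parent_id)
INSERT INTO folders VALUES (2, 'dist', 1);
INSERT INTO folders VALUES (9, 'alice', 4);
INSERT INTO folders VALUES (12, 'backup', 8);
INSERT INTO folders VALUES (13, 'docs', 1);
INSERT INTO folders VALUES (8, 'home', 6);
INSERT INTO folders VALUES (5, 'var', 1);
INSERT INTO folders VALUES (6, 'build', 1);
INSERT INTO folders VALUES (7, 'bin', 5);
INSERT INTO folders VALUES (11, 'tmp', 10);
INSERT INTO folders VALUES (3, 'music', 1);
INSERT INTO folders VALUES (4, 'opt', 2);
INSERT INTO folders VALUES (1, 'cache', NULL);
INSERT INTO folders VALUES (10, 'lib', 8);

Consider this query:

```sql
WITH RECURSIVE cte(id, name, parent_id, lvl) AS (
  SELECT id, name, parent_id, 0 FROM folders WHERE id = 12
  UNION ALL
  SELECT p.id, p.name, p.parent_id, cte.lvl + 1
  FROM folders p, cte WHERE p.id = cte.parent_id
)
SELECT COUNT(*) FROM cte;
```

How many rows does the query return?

Base: id=12 (backup), parent_id=8, lvl 0.
Iteration 1: join on id=8 -> home (id 8, parent_id=6, lvl 1).
Iteration 2: join on id=6 -> build (id 6, parent_id=1, lvl 2).
Iteration 3: join on id=1 -> cache (id 1, parent_id=NULL, lvl 3).
Iteration 4: parent_id is NULL; no match; recursion stops.
Total rows emitted: 4.

4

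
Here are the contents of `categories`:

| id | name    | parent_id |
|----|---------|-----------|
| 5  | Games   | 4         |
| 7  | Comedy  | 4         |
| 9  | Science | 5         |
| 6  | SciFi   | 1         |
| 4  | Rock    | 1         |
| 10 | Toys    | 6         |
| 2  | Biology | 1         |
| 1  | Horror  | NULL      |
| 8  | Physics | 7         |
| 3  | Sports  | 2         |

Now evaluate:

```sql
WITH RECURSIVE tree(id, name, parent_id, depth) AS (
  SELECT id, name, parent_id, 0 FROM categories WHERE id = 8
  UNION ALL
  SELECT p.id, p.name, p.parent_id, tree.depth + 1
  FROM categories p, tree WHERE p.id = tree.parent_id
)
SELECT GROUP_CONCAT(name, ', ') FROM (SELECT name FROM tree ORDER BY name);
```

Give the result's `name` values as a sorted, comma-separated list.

Base: id=8 (Physics), parent_id=7, depth 0.
Iteration 1: join on id=7 -> Comedy (id 7, parent_id=4, depth 1).
Iteration 2: join on id=4 -> Rock (id 4, parent_id=1, depth 2).
Iteration 3: join on id=1 -> Horror (id 1, parent_id=NULL, depth 3).
Iteration 4: parent_id is NULL; no match; recursion stops.

Comedy, Horror, Physics, Rock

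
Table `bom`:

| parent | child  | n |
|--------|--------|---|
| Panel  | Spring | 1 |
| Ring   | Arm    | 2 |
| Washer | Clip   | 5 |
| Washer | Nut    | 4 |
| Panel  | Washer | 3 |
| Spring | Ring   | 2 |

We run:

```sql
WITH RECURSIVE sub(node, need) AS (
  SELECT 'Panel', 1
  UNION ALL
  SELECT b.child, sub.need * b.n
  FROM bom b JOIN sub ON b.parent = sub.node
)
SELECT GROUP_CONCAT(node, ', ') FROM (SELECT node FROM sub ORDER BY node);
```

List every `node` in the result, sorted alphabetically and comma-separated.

Base: (Panel, need=1).
Iteration 1: components of {Panel} -> Spring = 1*1 = 1, Washer = 1*3 = 3.
Iteration 2: components of {Spring,Washer} -> Clip = 3*5 = 15, Nut = 3*4 = 12, Ring = 1*2 = 2.
Iteration 3: components of {Clip,Nut,Ring} -> Arm = 2*2 = 4.
Iteration 4: no further components; recursion stops.

Arm, Clip, Nut, Panel, Ring, Spring, Washer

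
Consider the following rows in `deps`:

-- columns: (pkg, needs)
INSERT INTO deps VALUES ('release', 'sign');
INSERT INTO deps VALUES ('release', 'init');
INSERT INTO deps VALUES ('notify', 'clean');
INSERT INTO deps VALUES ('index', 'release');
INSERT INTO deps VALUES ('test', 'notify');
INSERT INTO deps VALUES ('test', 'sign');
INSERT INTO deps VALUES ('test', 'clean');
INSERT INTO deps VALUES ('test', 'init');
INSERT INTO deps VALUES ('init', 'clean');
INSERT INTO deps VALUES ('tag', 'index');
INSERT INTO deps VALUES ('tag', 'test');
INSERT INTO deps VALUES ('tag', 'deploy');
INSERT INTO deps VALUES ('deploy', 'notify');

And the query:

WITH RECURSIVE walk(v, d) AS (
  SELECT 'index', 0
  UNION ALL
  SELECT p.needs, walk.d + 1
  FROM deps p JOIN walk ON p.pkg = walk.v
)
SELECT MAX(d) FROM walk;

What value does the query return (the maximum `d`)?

Base: (index, d=0).
Iteration 1: edges from {index} -> (release, d=1).
Iteration 2: edges from {release} -> (init, d=2), (sign, d=2).
Iteration 3: edges from {init,sign} -> (clean, d=3).
Iteration 4: no outgoing edges from {clean}; recursion stops.
d values: 0, 1, 2, 2, 3; the maximum is 3.

3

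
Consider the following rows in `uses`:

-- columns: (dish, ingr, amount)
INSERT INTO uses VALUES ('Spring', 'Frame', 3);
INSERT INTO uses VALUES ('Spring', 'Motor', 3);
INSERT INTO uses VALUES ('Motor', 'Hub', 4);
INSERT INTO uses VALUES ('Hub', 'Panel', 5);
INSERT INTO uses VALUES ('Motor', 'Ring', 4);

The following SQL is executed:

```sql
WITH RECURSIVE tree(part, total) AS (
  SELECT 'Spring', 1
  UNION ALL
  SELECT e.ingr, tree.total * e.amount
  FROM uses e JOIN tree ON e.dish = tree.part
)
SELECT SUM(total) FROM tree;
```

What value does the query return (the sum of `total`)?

Base: (Spring, total=1).
Iteration 1: components of {Spring} -> Frame = 1*3 = 3, Motor = 1*3 = 3.
Iteration 2: components of {Frame,Motor} -> Hub = 3*4 = 12, Ring = 3*4 = 12.
Iteration 3: components of {Hub,Ring} -> Panel = 12*5 = 60.
Iteration 4: no further components; recursion stops.
SUM(total) = 1 + 3 + 3 + 12 + 12 + 60 = 91.

91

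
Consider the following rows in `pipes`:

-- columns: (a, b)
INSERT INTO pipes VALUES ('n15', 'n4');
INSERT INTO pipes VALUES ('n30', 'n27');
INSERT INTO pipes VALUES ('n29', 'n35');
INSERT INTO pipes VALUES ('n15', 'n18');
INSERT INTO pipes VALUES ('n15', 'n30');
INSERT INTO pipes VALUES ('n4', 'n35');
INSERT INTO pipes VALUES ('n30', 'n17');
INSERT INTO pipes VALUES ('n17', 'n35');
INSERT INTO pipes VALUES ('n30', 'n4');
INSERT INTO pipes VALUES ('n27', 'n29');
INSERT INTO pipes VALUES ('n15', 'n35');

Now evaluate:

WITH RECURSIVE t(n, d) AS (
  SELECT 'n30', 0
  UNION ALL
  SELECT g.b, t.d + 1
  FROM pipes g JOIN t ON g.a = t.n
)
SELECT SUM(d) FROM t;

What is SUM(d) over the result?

12

Base: (n30, d=0).
Iteration 1: edges from {n30} -> (n17, d=1), (n27, d=1), (n4, d=1).
Iteration 2: edges from {n17,n27,n4} -> (n29, d=2), (n35, d=2) x2. [UNION ALL keeps all 3 new rows, including repeats]
Iteration 3: edges from {n29,n35} -> (n35, d=3).
Iteration 4: no outgoing edges from {n35}; recursion stops.
SUM(d) = 0 + 1 + 1 + 1 + 2 + 2 + 2 + 3 = 12.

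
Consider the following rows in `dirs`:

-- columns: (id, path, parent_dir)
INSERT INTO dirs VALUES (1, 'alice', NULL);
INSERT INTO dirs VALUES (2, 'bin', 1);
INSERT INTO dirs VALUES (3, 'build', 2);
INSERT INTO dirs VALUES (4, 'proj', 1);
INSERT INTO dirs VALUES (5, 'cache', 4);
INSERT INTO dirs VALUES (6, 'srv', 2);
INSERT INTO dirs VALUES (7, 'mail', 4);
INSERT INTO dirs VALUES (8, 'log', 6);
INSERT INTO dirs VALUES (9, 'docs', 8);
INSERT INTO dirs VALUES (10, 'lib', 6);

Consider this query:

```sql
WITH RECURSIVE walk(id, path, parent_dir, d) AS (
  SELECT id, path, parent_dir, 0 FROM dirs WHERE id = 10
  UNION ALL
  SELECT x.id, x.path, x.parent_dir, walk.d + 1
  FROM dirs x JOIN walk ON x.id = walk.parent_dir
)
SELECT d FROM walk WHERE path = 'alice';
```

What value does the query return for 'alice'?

Base: id=10 (lib), parent_dir=6, d 0.
Iteration 1: join on id=6 -> srv (id 6, parent_dir=2, d 1).
Iteration 2: join on id=2 -> bin (id 2, parent_dir=1, d 2).
Iteration 3: join on id=1 -> alice (id 1, parent_dir=NULL, d 3).
Iteration 4: parent_dir is NULL; no match; recursion stops.

3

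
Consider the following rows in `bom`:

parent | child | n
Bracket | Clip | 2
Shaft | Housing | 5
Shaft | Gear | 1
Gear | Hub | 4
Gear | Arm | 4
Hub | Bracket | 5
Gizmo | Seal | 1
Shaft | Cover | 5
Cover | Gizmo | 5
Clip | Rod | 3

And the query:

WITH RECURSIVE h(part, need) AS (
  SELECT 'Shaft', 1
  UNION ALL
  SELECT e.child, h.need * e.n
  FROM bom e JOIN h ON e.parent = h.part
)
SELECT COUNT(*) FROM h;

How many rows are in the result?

Base: (Shaft, need=1).
Iteration 1: components of {Shaft} -> Cover = 1*5 = 5, Gear = 1*1 = 1, Housing = 1*5 = 5.
Iteration 2: components of {Cover,Gear,Housing} -> Arm = 1*4 = 4, Gizmo = 5*5 = 25, Hub = 1*4 = 4.
Iteration 3: components of {Arm,Gizmo,Hub} -> Bracket = 4*5 = 20, Seal = 25*1 = 25.
Iteration 4: components of {Bracket,Seal} -> Clip = 20*2 = 40.
Iteration 5: components of {Clip} -> Rod = 40*3 = 120.
Iteration 6: no further components; recursion stops.
Total rows emitted: 11.

11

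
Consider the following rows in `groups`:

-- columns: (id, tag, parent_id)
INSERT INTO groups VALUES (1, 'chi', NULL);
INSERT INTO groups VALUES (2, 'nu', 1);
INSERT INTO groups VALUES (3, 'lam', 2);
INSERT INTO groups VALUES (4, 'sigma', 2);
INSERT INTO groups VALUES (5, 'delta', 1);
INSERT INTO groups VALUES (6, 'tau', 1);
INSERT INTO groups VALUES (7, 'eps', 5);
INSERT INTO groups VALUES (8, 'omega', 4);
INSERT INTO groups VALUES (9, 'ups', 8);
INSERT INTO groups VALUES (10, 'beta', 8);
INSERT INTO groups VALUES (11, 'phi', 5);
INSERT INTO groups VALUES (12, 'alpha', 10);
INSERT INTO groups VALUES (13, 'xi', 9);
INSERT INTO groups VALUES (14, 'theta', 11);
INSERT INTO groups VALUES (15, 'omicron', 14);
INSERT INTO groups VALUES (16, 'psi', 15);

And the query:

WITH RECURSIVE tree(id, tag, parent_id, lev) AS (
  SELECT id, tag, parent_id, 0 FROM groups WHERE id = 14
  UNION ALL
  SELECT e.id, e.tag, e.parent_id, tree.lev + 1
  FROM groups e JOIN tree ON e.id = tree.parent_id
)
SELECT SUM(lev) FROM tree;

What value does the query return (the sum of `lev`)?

Base: id=14 (theta), parent_id=11, lev 0.
Iteration 1: join on id=11 -> phi (id 11, parent_id=5, lev 1).
Iteration 2: join on id=5 -> delta (id 5, parent_id=1, lev 2).
Iteration 3: join on id=1 -> chi (id 1, parent_id=NULL, lev 3).
Iteration 4: parent_id is NULL; no match; recursion stops.
SUM(lev) = 0 + 1 + 2 + 3 = 6.

6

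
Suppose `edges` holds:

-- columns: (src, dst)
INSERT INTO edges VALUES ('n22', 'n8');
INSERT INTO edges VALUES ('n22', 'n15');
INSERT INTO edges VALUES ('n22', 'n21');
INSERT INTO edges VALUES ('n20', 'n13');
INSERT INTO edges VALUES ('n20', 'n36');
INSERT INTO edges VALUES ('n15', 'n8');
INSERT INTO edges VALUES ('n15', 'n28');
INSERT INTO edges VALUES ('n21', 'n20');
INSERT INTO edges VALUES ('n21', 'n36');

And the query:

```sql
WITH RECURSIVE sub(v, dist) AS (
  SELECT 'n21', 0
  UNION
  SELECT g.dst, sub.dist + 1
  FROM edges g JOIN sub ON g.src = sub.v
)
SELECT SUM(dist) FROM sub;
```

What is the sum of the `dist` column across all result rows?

Base: (n21, dist=0).
Iteration 1: edges from {n21} -> (n20, dist=1), (n36, dist=1).
Iteration 2: edges from {n20,n36} -> (n13, dist=2), (n36, dist=2).
Iteration 3: no outgoing edges from {n13,n36}; recursion stops.
SUM(dist) = 0 + 1 + 1 + 2 + 2 = 6.

6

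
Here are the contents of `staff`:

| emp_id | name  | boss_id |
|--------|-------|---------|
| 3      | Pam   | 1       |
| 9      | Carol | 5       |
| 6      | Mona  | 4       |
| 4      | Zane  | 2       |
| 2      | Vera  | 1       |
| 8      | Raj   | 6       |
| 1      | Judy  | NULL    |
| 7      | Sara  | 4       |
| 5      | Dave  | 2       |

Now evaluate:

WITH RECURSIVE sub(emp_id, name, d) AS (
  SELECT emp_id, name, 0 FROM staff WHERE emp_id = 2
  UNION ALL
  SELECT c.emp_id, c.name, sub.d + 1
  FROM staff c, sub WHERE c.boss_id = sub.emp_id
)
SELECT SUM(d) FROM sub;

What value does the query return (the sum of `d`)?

11

Base: emp_id=2 (Vera) at d 0.
Iteration 1: rows with boss_id in {2} -> Zane (id 4, d 1), Dave (id 5, d 1).
Iteration 2: rows with boss_id in {4,5} -> Mona (id 6, d 2), Sara (id 7, d 2), Carol (id 9, d 2).
Iteration 3: rows with boss_id in {6,7,9} -> Raj (id 8, d 3).
Iteration 4: no rows with boss_id in {8}; recursion stops.
SUM(d) = 0 + 1 + 1 + 2 + 2 + 2 + 3 = 11.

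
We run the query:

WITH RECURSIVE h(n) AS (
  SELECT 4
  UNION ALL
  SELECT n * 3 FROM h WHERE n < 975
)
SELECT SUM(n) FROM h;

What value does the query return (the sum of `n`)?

Base: n=4.
Iteration 1: 4 < 975 holds -> n = 4 * 3 = 12.
Iteration 2: 12 < 975 holds -> n = 12 * 3 = 36.
Iteration 3: 36 < 975 holds -> n = 36 * 3 = 108.
Iteration 4: 108 < 975 holds -> n = 108 * 3 = 324.
Iteration 5: 324 < 975 holds -> n = 324 * 3 = 972.
Iteration 6: 972 < 975 holds -> n = 972 * 3 = 2916.
Iteration 7: 2916 < 975 fails; recursion stops.
SUM(n) = 4 + 12 + 36 + 108 + 324 + 972 + 2916 = 4372.

4372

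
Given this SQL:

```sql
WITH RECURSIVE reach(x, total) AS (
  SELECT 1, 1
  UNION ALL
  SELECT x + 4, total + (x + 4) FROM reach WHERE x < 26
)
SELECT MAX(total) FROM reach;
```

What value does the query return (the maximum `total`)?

120

Base: x=1, total=1.
Iteration 1: 1 < 26 holds -> x = 1 + 4 = 5, total = 1 + 5 = 6.
Iteration 2: 5 < 26 holds -> x = 5 + 4 = 9, total = 6 + 9 = 15.
Iteration 3: 9 < 26 holds -> x = 9 + 4 = 13, total = 15 + 13 = 28.
Iteration 4: 13 < 26 holds -> x = 13 + 4 = 17, total = 28 + 17 = 45.
Iteration 5: 17 < 26 holds -> x = 17 + 4 = 21, total = 45 + 21 = 66.
Iteration 6: 21 < 26 holds -> x = 21 + 4 = 25, total = 66 + 25 = 91.
Iteration 7: 25 < 26 holds -> x = 25 + 4 = 29, total = 91 + 29 = 120.
Iteration 8: 29 < 26 fails; recursion stops.
total values: 1, 6, 15, 28, 45, 66, 91, 120; the maximum is 120.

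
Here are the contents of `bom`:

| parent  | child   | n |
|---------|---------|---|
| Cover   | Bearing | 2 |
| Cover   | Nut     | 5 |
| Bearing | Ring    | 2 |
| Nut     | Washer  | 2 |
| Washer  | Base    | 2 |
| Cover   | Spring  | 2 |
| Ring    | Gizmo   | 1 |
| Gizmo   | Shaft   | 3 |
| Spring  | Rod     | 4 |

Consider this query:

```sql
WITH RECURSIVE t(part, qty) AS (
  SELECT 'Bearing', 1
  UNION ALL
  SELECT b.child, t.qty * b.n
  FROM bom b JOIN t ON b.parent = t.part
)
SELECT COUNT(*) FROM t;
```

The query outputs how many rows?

Base: (Bearing, qty=1).
Iteration 1: components of {Bearing} -> Ring = 1*2 = 2.
Iteration 2: components of {Ring} -> Gizmo = 2*1 = 2.
Iteration 3: components of {Gizmo} -> Shaft = 2*3 = 6.
Iteration 4: no further components; recursion stops.
Total rows emitted: 4.

4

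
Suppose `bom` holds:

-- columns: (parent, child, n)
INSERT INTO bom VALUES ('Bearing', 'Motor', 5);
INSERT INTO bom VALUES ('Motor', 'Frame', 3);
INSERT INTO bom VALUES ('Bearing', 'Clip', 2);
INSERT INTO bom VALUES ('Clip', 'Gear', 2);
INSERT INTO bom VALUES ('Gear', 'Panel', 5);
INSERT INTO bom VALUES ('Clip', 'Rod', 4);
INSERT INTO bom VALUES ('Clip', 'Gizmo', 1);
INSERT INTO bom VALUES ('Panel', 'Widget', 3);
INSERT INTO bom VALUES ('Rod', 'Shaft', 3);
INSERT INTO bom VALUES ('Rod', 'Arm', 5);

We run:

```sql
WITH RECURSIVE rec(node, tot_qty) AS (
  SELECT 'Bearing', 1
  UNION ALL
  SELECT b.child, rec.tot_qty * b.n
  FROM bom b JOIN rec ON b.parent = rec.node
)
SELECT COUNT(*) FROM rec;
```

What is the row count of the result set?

11

Base: (Bearing, tot_qty=1).
Iteration 1: components of {Bearing} -> Clip = 1*2 = 2, Motor = 1*5 = 5.
Iteration 2: components of {Clip,Motor} -> Frame = 5*3 = 15, Gear = 2*2 = 4, Gizmo = 2*1 = 2, Rod = 2*4 = 8.
Iteration 3: components of {Frame,Gear,Gizmo,Rod} -> Arm = 8*5 = 40, Panel = 4*5 = 20, Shaft = 8*3 = 24.
Iteration 4: components of {Arm,Panel,Shaft} -> Widget = 20*3 = 60.
Iteration 5: no further components; recursion stops.
Total rows emitted: 11.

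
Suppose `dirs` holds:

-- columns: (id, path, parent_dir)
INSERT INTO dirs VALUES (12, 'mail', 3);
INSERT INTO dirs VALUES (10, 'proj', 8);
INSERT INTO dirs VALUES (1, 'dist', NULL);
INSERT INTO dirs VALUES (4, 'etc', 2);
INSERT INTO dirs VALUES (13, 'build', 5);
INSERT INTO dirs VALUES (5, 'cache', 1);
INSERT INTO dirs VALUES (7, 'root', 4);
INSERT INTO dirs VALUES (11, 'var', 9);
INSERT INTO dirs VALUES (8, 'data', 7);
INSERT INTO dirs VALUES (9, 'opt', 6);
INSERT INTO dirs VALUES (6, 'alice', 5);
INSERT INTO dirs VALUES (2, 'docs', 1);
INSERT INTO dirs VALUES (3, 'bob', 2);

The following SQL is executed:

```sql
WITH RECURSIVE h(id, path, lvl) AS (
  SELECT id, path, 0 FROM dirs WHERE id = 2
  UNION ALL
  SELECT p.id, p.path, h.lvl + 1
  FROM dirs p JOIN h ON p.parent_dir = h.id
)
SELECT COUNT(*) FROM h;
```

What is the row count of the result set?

Base: id=2 (docs) at lvl 0.
Iteration 1: rows with parent_dir in {2} -> bob (id 3, lvl 1), etc (id 4, lvl 1).
Iteration 2: rows with parent_dir in {3,4} -> root (id 7, lvl 2), mail (id 12, lvl 2).
Iteration 3: rows with parent_dir in {7,12} -> data (id 8, lvl 3).
Iteration 4: rows with parent_dir in {8} -> proj (id 10, lvl 4).
Iteration 5: no rows with parent_dir in {10}; recursion stops.
Total rows emitted: 7.

7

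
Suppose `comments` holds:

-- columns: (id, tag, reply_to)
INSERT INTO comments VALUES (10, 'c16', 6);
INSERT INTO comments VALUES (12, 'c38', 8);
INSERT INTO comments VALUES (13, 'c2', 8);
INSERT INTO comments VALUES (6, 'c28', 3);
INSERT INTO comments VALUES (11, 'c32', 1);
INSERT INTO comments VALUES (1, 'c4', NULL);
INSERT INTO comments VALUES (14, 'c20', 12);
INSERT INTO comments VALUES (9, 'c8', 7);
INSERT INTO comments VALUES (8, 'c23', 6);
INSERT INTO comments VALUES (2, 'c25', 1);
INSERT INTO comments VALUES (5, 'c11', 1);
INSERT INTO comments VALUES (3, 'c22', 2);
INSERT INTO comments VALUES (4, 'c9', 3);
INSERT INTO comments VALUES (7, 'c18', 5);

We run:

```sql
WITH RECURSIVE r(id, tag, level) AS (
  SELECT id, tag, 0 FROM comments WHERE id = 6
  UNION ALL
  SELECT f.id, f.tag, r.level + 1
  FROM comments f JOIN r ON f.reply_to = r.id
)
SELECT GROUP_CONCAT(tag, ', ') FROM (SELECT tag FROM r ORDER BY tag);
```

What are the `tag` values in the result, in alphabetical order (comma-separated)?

Base: id=6 (c28) at level 0.
Iteration 1: rows with reply_to in {6} -> c23 (id 8, level 1), c16 (id 10, level 1).
Iteration 2: rows with reply_to in {8,10} -> c38 (id 12, level 2), c2 (id 13, level 2).
Iteration 3: rows with reply_to in {12,13} -> c20 (id 14, level 3).
Iteration 4: no rows with reply_to in {14}; recursion stops.

c16, c2, c20, c23, c28, c38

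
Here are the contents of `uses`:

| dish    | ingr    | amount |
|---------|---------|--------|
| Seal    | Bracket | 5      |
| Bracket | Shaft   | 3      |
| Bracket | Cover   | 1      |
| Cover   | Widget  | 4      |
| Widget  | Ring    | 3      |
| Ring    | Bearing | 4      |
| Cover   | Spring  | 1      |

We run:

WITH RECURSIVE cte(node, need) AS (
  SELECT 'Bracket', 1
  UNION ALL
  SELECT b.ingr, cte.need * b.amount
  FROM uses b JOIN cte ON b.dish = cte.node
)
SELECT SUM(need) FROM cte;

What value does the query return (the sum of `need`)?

Base: (Bracket, need=1).
Iteration 1: components of {Bracket} -> Cover = 1*1 = 1, Shaft = 1*3 = 3.
Iteration 2: components of {Cover,Shaft} -> Spring = 1*1 = 1, Widget = 1*4 = 4.
Iteration 3: components of {Spring,Widget} -> Ring = 4*3 = 12.
Iteration 4: components of {Ring} -> Bearing = 12*4 = 48.
Iteration 5: no further components; recursion stops.
SUM(need) = 1 + 3 + 1 + 4 + 1 + 12 + 48 = 70.

70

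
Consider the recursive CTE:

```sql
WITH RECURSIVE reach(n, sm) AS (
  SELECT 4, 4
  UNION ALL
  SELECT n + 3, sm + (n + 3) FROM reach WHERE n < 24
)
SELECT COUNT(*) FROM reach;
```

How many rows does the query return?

Base: n=4, sm=4.
Iteration 1: 4 < 24 holds -> n = 4 + 3 = 7, sm = 4 + 7 = 11.
Iteration 2: 7 < 24 holds -> n = 7 + 3 = 10, sm = 11 + 10 = 21.
Iteration 3: 10 < 24 holds -> n = 10 + 3 = 13, sm = 21 + 13 = 34.
Iteration 4: 13 < 24 holds -> n = 13 + 3 = 16, sm = 34 + 16 = 50.
Iteration 5: 16 < 24 holds -> n = 16 + 3 = 19, sm = 50 + 19 = 69.
Iteration 6: 19 < 24 holds -> n = 19 + 3 = 22, sm = 69 + 22 = 91.
Iteration 7: 22 < 24 holds -> n = 22 + 3 = 25, sm = 91 + 25 = 116.
Iteration 8: 25 < 24 fails; recursion stops.
Total rows emitted: 8.

8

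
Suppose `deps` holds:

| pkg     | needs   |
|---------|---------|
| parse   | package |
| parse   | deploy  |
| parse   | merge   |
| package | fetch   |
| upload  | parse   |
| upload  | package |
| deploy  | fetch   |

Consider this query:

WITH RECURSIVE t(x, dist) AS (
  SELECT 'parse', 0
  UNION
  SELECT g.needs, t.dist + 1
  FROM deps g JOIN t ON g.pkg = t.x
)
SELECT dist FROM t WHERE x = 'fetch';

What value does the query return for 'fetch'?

Base: (parse, dist=0).
Iteration 1: edges from {parse} -> (deploy, dist=1), (merge, dist=1), (package, dist=1).
Iteration 2: edges from {deploy,merge,package} -> (fetch, dist=2). [UNION drops 1 duplicate row(s)]
Iteration 3: no outgoing edges from {fetch}; recursion stops.

2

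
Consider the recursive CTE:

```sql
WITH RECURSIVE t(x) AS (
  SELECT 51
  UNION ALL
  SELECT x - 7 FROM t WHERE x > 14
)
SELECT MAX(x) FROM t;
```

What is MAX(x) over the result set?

Base: x=51.
Iteration 1: 51 > 14 holds -> x = 51 - 7 = 44.
Iteration 2: 44 > 14 holds -> x = 44 - 7 = 37.
Iteration 3: 37 > 14 holds -> x = 37 - 7 = 30.
Iteration 4: 30 > 14 holds -> x = 30 - 7 = 23.
Iteration 5: 23 > 14 holds -> x = 23 - 7 = 16.
Iteration 6: 16 > 14 holds -> x = 16 - 7 = 9.
Iteration 7: 9 > 14 fails; recursion stops.
x values: 51, 44, 37, 30, 23, 16, 9; the maximum is 51.

51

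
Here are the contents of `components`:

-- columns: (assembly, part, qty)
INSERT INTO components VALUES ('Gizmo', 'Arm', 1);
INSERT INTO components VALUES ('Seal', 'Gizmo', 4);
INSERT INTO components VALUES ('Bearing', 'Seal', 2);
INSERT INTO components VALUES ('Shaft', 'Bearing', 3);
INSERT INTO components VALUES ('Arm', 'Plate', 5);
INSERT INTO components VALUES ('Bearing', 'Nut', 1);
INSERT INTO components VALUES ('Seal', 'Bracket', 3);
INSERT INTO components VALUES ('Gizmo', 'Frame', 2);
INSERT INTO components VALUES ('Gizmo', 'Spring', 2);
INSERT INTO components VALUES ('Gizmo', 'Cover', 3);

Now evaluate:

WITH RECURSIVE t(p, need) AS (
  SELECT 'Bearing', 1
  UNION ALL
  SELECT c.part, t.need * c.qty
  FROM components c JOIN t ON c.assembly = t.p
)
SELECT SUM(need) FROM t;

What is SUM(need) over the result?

122

Base: (Bearing, need=1).
Iteration 1: components of {Bearing} -> Nut = 1*1 = 1, Seal = 1*2 = 2.
Iteration 2: components of {Nut,Seal} -> Bracket = 2*3 = 6, Gizmo = 2*4 = 8.
Iteration 3: components of {Bracket,Gizmo} -> Arm = 8*1 = 8, Cover = 8*3 = 24, Frame = 8*2 = 16, Spring = 8*2 = 16.
Iteration 4: components of {Arm,Cover,Frame,Spring} -> Plate = 8*5 = 40.
Iteration 5: no further components; recursion stops.
SUM(need) = 1 + 2 + 1 + 6 + 8 + 16 + 16 + 8 + 24 + 40 = 122.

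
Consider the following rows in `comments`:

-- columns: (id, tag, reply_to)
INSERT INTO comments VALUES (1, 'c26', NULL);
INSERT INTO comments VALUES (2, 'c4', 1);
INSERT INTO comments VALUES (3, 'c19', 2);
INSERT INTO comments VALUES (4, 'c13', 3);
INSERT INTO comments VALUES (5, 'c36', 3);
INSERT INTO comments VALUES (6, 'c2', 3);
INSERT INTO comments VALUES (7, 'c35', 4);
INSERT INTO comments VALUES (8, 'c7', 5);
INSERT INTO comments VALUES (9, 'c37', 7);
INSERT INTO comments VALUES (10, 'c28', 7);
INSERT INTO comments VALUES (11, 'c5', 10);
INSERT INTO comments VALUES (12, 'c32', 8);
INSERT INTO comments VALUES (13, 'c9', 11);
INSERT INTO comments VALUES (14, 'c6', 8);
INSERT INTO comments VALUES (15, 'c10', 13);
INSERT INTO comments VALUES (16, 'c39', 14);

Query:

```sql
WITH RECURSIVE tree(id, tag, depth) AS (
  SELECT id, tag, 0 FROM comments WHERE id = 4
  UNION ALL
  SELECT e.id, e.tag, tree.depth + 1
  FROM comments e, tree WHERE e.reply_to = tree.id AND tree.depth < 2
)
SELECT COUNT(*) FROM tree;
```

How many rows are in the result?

4

Base: id=4 (c13) at depth 0.
Iteration 1: rows with reply_to in {4} -> c35 (id 7, depth 1).
Iteration 2: rows with reply_to in {7} -> c37 (id 9, depth 2), c28 (id 10, depth 2).
Iteration 3: depth < 2 fails for all current rows; recursion stops.
Total rows emitted: 4.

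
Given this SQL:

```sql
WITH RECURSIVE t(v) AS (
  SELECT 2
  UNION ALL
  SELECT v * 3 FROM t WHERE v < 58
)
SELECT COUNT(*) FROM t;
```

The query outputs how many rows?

5

Base: v=2.
Iteration 1: 2 < 58 holds -> v = 2 * 3 = 6.
Iteration 2: 6 < 58 holds -> v = 6 * 3 = 18.
Iteration 3: 18 < 58 holds -> v = 18 * 3 = 54.
Iteration 4: 54 < 58 holds -> v = 54 * 3 = 162.
Iteration 5: 162 < 58 fails; recursion stops.
Total rows emitted: 5.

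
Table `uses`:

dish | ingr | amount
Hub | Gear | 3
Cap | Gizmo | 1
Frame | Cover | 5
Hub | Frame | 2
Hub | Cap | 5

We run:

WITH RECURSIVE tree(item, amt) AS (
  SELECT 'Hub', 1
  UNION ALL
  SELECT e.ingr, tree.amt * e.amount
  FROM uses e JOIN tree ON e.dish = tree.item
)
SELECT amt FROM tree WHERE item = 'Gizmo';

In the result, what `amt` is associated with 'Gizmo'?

Base: (Hub, amt=1).
Iteration 1: components of {Hub} -> Cap = 1*5 = 5, Frame = 1*2 = 2, Gear = 1*3 = 3.
Iteration 2: components of {Cap,Frame,Gear} -> Cover = 2*5 = 10, Gizmo = 5*1 = 5.
Iteration 3: no further components; recursion stops.

5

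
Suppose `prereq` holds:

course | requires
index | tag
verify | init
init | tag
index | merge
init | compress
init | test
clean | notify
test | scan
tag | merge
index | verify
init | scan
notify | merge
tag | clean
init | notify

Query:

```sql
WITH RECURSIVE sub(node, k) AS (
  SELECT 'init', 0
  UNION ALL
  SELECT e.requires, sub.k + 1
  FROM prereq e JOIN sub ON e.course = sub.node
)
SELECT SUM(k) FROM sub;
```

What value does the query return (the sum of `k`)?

Base: (init, k=0).
Iteration 1: edges from {init} -> (compress, k=1), (notify, k=1), (scan, k=1), (tag, k=1), (test, k=1).
Iteration 2: edges from {compress,notify,scan,tag,test} -> (clean, k=2), (merge, k=2) x2, (scan, k=2). [UNION ALL keeps all 4 new rows, including repeats]
Iteration 3: edges from {clean,merge,scan} -> (notify, k=3).
Iteration 4: edges from {notify} -> (merge, k=4).
Iteration 5: no outgoing edges from {merge}; recursion stops.
SUM(k) = 0 + 1 + 1 + 1 + 1 + 1 + 2 + 2 + 2 + 2 + 3 + 4 = 20.

20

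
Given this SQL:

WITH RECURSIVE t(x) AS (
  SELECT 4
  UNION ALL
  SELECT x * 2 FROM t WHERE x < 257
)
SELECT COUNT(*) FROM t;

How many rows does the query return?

8

Base: x=4.
Iteration 1: 4 < 257 holds -> x = 4 * 2 = 8.
Iteration 2: 8 < 257 holds -> x = 8 * 2 = 16.
Iteration 3: 16 < 257 holds -> x = 16 * 2 = 32.
Iteration 4: 32 < 257 holds -> x = 32 * 2 = 64.
Iteration 5: 64 < 257 holds -> x = 64 * 2 = 128.
Iteration 6: 128 < 257 holds -> x = 128 * 2 = 256.
Iteration 7: 256 < 257 holds -> x = 256 * 2 = 512.
Iteration 8: 512 < 257 fails; recursion stops.
Total rows emitted: 8.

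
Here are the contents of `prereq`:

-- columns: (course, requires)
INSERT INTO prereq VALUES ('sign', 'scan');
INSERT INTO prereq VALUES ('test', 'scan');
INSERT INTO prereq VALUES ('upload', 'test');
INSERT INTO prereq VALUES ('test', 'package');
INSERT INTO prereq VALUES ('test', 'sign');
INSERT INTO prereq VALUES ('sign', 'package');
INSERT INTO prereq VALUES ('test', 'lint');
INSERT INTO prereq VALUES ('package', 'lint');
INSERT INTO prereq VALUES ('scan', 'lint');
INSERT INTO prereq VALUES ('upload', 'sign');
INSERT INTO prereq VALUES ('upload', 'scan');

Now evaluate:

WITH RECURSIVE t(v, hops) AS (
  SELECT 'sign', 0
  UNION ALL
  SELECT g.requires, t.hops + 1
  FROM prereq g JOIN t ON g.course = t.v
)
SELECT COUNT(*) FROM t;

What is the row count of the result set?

5

Base: (sign, hops=0).
Iteration 1: edges from {sign} -> (package, hops=1), (scan, hops=1).
Iteration 2: edges from {package,scan} -> (lint, hops=2) x2. [UNION ALL keeps all 2 new rows, including repeats]
Iteration 3: no outgoing edges from {lint}; recursion stops.
Total rows emitted: 5.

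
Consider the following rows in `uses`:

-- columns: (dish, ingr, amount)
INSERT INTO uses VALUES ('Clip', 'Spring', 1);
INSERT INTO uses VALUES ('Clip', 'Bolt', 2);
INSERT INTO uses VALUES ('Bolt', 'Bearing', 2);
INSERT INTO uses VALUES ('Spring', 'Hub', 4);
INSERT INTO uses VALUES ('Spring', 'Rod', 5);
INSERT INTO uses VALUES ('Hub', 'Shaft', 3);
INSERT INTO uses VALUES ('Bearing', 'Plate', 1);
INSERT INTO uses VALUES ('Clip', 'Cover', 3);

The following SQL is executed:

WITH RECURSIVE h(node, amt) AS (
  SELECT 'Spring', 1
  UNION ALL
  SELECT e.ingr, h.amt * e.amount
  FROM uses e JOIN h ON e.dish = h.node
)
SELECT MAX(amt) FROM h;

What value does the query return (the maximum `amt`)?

Base: (Spring, amt=1).
Iteration 1: components of {Spring} -> Hub = 1*4 = 4, Rod = 1*5 = 5.
Iteration 2: components of {Hub,Rod} -> Shaft = 4*3 = 12.
Iteration 3: no further components; recursion stops.
amt values: 1, 4, 5, 12; the maximum is 12.

12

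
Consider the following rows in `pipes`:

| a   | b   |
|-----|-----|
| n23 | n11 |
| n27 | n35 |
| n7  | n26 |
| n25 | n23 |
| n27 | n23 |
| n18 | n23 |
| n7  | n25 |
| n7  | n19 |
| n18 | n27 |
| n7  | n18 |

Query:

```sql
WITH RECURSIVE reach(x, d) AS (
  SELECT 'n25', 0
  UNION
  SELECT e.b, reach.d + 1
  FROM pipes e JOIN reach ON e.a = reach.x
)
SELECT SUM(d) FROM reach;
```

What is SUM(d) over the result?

Base: (n25, d=0).
Iteration 1: edges from {n25} -> (n23, d=1).
Iteration 2: edges from {n23} -> (n11, d=2).
Iteration 3: no outgoing edges from {n11}; recursion stops.
SUM(d) = 0 + 1 + 2 = 3.

3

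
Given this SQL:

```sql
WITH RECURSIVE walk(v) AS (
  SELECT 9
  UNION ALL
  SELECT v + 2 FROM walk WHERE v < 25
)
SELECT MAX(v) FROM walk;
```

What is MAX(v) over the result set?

Base: v=9.
Iteration 1: 9 < 25 holds -> v = 9 + 2 = 11.
Iteration 2: 11 < 25 holds -> v = 11 + 2 = 13.
Iteration 3: 13 < 25 holds -> v = 13 + 2 = 15.
Iteration 4: 15 < 25 holds -> v = 15 + 2 = 17.
Iteration 5: 17 < 25 holds -> v = 17 + 2 = 19.
Iteration 6: 19 < 25 holds -> v = 19 + 2 = 21.
Iteration 7: 21 < 25 holds -> v = 21 + 2 = 23.
Iteration 8: 23 < 25 holds -> v = 23 + 2 = 25.
Iteration 9: 25 < 25 fails; recursion stops.
v values: 9, 11, 13, 15, 17, 19, 21, 23, 25; the maximum is 25.

25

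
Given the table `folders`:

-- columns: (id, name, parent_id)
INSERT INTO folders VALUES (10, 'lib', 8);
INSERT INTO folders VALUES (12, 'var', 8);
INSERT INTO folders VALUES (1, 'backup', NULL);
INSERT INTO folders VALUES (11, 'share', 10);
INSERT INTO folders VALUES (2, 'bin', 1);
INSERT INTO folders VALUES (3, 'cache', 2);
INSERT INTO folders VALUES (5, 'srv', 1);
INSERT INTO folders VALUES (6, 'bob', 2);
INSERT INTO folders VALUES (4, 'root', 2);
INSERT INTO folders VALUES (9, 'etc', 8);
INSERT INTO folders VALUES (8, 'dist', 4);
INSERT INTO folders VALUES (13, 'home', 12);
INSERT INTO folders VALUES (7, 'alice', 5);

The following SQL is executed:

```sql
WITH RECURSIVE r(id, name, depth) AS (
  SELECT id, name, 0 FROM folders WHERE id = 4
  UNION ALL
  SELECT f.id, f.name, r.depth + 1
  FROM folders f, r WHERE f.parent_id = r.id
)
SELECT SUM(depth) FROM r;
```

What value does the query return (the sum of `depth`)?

Base: id=4 (root) at depth 0.
Iteration 1: rows with parent_id in {4} -> dist (id 8, depth 1).
Iteration 2: rows with parent_id in {8} -> etc (id 9, depth 2), lib (id 10, depth 2), var (id 12, depth 2).
Iteration 3: rows with parent_id in {9,10,12} -> share (id 11, depth 3), home (id 13, depth 3).
Iteration 4: no rows with parent_id in {11,13}; recursion stops.
SUM(depth) = 0 + 1 + 2 + 2 + 2 + 3 + 3 = 13.

13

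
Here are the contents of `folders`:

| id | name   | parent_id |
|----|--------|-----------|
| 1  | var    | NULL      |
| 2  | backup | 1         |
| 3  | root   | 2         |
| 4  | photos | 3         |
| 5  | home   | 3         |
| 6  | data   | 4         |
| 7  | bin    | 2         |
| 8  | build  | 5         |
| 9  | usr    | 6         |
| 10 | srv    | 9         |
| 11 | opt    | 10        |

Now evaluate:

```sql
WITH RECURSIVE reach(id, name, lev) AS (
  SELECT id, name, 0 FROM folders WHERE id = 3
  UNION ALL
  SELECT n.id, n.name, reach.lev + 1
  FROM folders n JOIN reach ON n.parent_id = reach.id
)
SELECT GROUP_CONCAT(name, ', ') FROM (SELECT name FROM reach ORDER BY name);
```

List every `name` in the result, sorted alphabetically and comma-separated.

Base: id=3 (root) at lev 0.
Iteration 1: rows with parent_id in {3} -> photos (id 4, lev 1), home (id 5, lev 1).
Iteration 2: rows with parent_id in {4,5} -> data (id 6, lev 2), build (id 8, lev 2).
Iteration 3: rows with parent_id in {6,8} -> usr (id 9, lev 3).
Iteration 4: rows with parent_id in {9} -> srv (id 10, lev 4).
Iteration 5: rows with parent_id in {10} -> opt (id 11, lev 5).
Iteration 6: no rows with parent_id in {11}; recursion stops.

build, data, home, opt, photos, root, srv, usr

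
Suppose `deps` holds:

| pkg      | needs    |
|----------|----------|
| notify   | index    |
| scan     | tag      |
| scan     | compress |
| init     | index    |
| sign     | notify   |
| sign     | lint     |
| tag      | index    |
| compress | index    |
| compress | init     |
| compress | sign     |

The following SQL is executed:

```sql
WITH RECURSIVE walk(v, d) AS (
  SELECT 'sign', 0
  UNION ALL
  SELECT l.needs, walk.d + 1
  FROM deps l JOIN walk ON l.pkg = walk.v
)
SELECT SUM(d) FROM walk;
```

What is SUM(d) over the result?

4

Base: (sign, d=0).
Iteration 1: edges from {sign} -> (lint, d=1), (notify, d=1).
Iteration 2: edges from {lint,notify} -> (index, d=2).
Iteration 3: no outgoing edges from {index}; recursion stops.
SUM(d) = 0 + 1 + 1 + 2 = 4.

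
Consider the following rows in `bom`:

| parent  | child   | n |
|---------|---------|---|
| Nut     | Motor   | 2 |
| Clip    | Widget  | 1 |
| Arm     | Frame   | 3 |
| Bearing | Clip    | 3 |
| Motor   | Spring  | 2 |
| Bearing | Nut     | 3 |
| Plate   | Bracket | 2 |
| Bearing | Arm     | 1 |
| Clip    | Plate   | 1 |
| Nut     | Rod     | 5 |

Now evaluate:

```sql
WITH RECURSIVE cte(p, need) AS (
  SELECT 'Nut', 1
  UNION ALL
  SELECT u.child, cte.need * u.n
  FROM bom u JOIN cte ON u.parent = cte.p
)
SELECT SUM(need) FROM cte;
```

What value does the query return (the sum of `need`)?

12

Base: (Nut, need=1).
Iteration 1: components of {Nut} -> Motor = 1*2 = 2, Rod = 1*5 = 5.
Iteration 2: components of {Motor,Rod} -> Spring = 2*2 = 4.
Iteration 3: no further components; recursion stops.
SUM(need) = 1 + 2 + 5 + 4 = 12.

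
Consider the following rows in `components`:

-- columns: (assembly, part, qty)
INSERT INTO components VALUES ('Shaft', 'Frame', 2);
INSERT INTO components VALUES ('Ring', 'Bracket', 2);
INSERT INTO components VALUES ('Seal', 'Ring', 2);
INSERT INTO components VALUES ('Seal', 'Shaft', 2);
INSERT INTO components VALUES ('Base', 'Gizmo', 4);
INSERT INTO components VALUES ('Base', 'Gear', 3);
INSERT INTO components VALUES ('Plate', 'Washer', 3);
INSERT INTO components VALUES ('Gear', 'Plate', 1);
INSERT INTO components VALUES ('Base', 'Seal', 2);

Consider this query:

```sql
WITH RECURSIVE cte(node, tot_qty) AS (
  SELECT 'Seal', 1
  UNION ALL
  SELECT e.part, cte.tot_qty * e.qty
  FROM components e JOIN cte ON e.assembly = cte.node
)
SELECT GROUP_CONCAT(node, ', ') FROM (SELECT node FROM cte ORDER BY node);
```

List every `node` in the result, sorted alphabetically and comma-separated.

Base: (Seal, tot_qty=1).
Iteration 1: components of {Seal} -> Ring = 1*2 = 2, Shaft = 1*2 = 2.
Iteration 2: components of {Ring,Shaft} -> Bracket = 2*2 = 4, Frame = 2*2 = 4.
Iteration 3: no further components; recursion stops.

Bracket, Frame, Ring, Seal, Shaft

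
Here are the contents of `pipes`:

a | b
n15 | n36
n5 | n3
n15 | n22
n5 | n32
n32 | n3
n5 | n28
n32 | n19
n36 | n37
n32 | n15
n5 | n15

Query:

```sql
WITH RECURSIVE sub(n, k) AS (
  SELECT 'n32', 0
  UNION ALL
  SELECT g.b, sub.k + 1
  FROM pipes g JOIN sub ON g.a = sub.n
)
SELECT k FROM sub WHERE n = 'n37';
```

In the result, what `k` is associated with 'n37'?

3

Base: (n32, k=0).
Iteration 1: edges from {n32} -> (n15, k=1), (n19, k=1), (n3, k=1).
Iteration 2: edges from {n15,n19,n3} -> (n22, k=2), (n36, k=2).
Iteration 3: edges from {n22,n36} -> (n37, k=3).
Iteration 4: no outgoing edges from {n37}; recursion stops.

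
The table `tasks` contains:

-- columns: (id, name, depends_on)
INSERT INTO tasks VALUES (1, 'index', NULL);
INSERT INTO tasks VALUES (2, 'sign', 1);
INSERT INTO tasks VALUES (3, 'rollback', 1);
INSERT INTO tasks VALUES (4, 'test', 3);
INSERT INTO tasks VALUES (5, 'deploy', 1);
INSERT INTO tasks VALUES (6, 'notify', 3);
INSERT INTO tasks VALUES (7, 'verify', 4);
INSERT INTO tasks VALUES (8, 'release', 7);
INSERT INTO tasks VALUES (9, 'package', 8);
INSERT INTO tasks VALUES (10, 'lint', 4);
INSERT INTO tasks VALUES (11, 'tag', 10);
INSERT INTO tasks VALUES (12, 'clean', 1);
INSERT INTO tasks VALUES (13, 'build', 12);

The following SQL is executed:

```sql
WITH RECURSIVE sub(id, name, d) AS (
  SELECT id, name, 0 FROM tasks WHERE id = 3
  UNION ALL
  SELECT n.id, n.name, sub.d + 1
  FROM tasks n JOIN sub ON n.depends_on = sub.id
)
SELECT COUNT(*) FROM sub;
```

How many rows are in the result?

8

Base: id=3 (rollback) at d 0.
Iteration 1: rows with depends_on in {3} -> test (id 4, d 1), notify (id 6, d 1).
Iteration 2: rows with depends_on in {4,6} -> verify (id 7, d 2), lint (id 10, d 2).
Iteration 3: rows with depends_on in {7,10} -> release (id 8, d 3), tag (id 11, d 3).
Iteration 4: rows with depends_on in {8,11} -> package (id 9, d 4).
Iteration 5: no rows with depends_on in {9}; recursion stops.
Total rows emitted: 8.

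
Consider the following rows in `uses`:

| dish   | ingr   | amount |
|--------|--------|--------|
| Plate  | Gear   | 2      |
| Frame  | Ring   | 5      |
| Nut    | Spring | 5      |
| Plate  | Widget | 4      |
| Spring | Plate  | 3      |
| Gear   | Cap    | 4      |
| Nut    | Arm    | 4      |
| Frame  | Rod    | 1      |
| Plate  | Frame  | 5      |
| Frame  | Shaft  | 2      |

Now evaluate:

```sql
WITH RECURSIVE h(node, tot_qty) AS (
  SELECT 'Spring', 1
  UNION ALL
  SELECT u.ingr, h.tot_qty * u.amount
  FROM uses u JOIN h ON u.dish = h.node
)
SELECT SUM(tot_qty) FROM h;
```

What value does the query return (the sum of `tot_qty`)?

181

Base: (Spring, tot_qty=1).
Iteration 1: components of {Spring} -> Plate = 1*3 = 3.
Iteration 2: components of {Plate} -> Frame = 3*5 = 15, Gear = 3*2 = 6, Widget = 3*4 = 12.
Iteration 3: components of {Frame,Gear,Widget} -> Cap = 6*4 = 24, Ring = 15*5 = 75, Rod = 15*1 = 15, Shaft = 15*2 = 30.
Iteration 4: no further components; recursion stops.
SUM(tot_qty) = 1 + 3 + 12 + 6 + 15 + 24 + 75 + 15 + 30 = 181.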